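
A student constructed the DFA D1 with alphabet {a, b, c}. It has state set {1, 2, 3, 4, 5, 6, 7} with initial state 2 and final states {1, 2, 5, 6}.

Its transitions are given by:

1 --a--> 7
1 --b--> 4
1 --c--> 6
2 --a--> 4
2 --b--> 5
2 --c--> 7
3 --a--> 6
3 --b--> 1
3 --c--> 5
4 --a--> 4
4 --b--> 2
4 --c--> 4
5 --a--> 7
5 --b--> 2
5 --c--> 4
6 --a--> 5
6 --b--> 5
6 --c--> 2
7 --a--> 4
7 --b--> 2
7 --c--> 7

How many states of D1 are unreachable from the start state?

No path from 2 leads to 1, 3, 6; the other 4 states are all reachable.

3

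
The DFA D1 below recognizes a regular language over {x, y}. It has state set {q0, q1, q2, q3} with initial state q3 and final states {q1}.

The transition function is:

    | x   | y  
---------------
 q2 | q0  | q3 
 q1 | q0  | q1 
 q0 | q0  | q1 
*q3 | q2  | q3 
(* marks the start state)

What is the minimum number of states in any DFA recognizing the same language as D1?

4

Initial partition by acceptance: {q1} | {q0,q2,q3}.
Refine {q0,q2,q3} on symbol y: members go to different blocks, giving {q2,q3} and {q0}.
Refine {q2,q3} on symbol x: members go to different blocks, giving {q2} and {q3}.
The partition is now stable with 4 blocks: {q1} | {q2} | {q0} | {q3}.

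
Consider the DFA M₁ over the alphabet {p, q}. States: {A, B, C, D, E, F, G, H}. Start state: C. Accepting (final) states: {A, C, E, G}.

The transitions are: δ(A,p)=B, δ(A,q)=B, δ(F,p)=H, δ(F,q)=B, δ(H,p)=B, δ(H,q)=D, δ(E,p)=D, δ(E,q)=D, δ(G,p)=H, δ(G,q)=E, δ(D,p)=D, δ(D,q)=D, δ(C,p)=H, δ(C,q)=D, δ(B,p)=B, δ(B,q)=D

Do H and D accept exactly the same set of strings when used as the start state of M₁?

States {A,E,F,G} cannot be reached from the start state, so discard them.
P0 = {C} | {B,D,H}.
The partition is now stable with 2 blocks: {C} | {B,D,H}.
H and D lie in the same block of the stable partition, so they are equivalent — no string distinguishes them.

Yes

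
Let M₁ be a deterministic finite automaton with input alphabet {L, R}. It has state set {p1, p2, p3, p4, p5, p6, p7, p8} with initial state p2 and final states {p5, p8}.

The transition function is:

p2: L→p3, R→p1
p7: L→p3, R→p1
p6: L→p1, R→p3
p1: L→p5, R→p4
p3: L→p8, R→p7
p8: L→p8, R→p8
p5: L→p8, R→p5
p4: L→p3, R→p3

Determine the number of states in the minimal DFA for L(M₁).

Reachable states from the start: {p1,p2,p3,p4,p5,p7,p8}. Unreachable: {p6} — drop them.
Start with accepting vs non-accepting: {p5,p8} | {p1,p2,p3,p4,p7}.
On input L, block {p1,p2,p3,p4,p7} splits into {p2,p4,p7} and {p1,p3}.
The partition is now stable with 3 blocks: {p5,p8} | {p2,p4,p7} | {p1,p3}.

3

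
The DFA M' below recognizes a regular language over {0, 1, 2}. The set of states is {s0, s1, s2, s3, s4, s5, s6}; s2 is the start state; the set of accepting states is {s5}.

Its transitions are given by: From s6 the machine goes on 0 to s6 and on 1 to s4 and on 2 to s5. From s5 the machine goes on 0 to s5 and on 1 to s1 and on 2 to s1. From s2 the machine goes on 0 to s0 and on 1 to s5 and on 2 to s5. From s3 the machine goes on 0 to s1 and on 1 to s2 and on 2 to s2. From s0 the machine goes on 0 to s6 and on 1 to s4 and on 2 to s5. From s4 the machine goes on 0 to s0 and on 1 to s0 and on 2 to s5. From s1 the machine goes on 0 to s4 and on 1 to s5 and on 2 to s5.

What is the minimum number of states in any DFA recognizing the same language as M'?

3

Reachable states from the start: {s0,s1,s2,s4,s5,s6}. Unreachable: {s3} — drop them.
Start with accepting vs non-accepting: {s5} | {s0,s1,s2,s4,s6}.
Refine {s0,s1,s2,s4,s6} on symbol 1: members go to different blocks, giving {s0,s4,s6} and {s1,s2}.
The partition is now stable with 3 blocks: {s5} | {s0,s4,s6} | {s1,s2}.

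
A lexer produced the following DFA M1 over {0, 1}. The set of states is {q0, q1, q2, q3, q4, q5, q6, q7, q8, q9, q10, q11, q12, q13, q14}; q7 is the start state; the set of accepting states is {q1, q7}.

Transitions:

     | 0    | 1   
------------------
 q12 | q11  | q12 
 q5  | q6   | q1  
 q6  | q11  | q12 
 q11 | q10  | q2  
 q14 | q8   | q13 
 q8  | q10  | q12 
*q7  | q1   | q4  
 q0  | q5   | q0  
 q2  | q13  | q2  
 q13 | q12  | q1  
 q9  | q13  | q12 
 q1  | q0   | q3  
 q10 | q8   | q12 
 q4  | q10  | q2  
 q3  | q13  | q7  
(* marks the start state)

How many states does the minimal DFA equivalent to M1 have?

First remove the unreachable states {q9,q14}; 13 states remain.
Start with accepting vs non-accepting: {q1,q7} | {q0,q2,q3,q4,q5,q6,q8,q10,q11,q12,q13}.
Refine {q1,q7} on symbol 0: members go to different blocks, giving {q1} and {q7}.
On input 1, block {q0,q2,q3,q4,q5,q6,q8,q10,q11,q12,q13} splits into {q0,q2,q4,q6,q8,q10,q11,q12} and {q5,q13} and {q3}.
On input 0, block {q0,q2,q4,q6,q8,q10,q11,q12} splits into {q4,q6,q8,q10,q11,q12} and {q0,q2}.
Split {q4,q6,q8,q10,q11,q12} by δ(·,1) → {q6,q8,q10,q12} and {q4,q11}.
Split {q6,q8,q10,q12} by δ(·,0) → {q6,q12} and {q8,q10}.
No further refinement is possible. Final partition (8 blocks): {q1} | {q6,q12} | {q7} | {q5,q13} | {q3} | {q0,q2} | {q4,q11} | {q8,q10}.

8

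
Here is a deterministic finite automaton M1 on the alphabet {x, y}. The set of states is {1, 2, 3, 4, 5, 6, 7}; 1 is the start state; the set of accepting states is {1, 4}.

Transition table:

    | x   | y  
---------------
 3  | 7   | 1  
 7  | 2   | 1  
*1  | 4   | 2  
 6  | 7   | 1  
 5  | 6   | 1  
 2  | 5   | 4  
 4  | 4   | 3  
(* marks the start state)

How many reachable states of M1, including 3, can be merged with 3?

5

P0 = {1,4} | {2,3,5,6,7}.
Stable partition: {1,4} | {2,3,5,6,7} — 2 equivalence classes.
State 3 belongs to the block {2,3,5,6,7}, which has 5 states.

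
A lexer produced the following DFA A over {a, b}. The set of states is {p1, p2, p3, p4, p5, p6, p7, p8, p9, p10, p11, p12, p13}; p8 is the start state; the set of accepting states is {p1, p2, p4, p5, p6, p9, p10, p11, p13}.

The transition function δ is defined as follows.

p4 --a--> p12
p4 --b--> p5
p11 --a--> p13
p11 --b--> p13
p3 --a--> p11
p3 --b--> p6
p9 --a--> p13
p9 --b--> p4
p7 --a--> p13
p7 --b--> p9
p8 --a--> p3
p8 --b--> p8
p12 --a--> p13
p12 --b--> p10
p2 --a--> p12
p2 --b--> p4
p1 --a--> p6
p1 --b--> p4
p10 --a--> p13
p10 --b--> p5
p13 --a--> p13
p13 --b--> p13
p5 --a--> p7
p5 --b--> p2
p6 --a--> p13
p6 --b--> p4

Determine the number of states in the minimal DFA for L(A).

States {p1} cannot be reached from the start state, so discard them.
Start with accepting vs non-accepting: {p2,p4,p5,p6,p9,p10,p11,p13} | {p3,p7,p8,p12}.
On input a, block {p2,p4,p5,p6,p9,p10,p11,p13} splits into {p6,p9,p10,p11,p13} and {p2,p4,p5}.
On input b, block {p6,p9,p10,p11,p13} splits into {p6,p9,p10} and {p11,p13}.
Refine {p3,p7,p8,p12} on symbol a: members go to different blocks, giving {p3,p7,p12} and {p8}.
Stable partition: {p6,p9,p10} | {p3,p7,p12} | {p2,p4,p5} | {p11,p13} | {p8} — 5 equivalence classes.

5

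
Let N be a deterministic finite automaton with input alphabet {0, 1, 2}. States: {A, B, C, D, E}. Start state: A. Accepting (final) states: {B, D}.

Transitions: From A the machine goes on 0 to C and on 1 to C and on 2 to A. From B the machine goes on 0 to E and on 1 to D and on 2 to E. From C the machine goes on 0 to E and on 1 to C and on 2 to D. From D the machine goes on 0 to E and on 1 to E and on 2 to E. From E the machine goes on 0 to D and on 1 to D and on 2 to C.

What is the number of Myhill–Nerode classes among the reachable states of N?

4

First remove the unreachable states {B}; 4 states remain.
Start with accepting vs non-accepting: {D} | {A,C,E}.
Refine {A,C,E} on symbol 0: members go to different blocks, giving {A,C} and {E}.
On input 0, block {A,C} splits into {A} and {C}.
The partition is now stable with 4 blocks: {D} | {A} | {E} | {C}.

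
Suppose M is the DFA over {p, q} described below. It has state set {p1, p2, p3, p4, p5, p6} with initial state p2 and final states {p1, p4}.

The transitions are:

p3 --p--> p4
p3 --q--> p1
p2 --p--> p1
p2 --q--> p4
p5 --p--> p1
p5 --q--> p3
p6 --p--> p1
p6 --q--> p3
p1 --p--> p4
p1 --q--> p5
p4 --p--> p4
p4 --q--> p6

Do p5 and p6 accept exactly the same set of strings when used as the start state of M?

Initial partition by acceptance: {p1,p4} | {p2,p3,p5,p6}.
On input q, block {p2,p3,p5,p6} splits into {p2,p3} and {p5,p6}.
The partition is now stable with 3 blocks: {p1,p4} | {p2,p3} | {p5,p6}.
p5 and p6 lie in the same block of the stable partition, so they are equivalent — no string distinguishes them.

Yes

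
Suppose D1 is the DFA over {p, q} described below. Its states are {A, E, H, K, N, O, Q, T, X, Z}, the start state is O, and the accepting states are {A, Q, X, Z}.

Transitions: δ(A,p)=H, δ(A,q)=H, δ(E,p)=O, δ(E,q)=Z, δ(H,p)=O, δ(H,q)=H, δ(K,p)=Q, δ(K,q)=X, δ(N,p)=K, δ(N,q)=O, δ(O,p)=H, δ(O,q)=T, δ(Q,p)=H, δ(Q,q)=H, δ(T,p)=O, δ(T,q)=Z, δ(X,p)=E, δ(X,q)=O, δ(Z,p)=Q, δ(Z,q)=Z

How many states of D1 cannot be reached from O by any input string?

No path from O leads to A, E, K, N, X; the other 5 states are all reachable.

5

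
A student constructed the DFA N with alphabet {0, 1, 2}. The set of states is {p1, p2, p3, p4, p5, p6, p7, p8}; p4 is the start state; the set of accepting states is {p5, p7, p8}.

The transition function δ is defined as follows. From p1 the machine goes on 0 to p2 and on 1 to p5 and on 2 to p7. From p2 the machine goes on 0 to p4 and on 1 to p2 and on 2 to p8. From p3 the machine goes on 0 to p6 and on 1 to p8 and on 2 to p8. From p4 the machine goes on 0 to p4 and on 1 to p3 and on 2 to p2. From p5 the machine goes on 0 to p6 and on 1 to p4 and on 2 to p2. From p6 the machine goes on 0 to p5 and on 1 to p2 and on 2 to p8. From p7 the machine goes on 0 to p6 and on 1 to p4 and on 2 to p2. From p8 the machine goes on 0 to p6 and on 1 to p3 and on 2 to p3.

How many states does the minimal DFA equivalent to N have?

6

Reachable states from the start: {p2,p3,p4,p5,p6,p8}. Unreachable: {p1,p7} — drop them.
Start with accepting vs non-accepting: {p5,p8} | {p2,p3,p4,p6}.
Split {p2,p3,p4,p6} by δ(·,0) → {p2,p3,p4} and {p6}.
On input 0, block {p2,p3,p4} splits into {p2,p4} and {p3}.
Split {p5,p8} by δ(·,1) → {p5} and {p8}.
Split {p2,p4} by δ(·,1) → {p2} and {p4}.
The partition is now stable with 6 blocks: {p5} | {p2} | {p6} | {p3} | {p8} | {p4}.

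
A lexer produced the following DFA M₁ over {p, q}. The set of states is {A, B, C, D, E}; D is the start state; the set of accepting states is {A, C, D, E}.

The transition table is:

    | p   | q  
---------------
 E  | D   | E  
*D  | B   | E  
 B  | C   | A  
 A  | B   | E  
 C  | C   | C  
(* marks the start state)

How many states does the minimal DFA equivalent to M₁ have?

Initial partition by acceptance: {A,C,D,E} | {B}.
On input p, block {A,C,D,E} splits into {A,D} and {C,E}.
Split {C,E} by δ(·,p) → {C} and {E}.
The partition is now stable with 4 blocks: {A,D} | {B} | {C} | {E}.

4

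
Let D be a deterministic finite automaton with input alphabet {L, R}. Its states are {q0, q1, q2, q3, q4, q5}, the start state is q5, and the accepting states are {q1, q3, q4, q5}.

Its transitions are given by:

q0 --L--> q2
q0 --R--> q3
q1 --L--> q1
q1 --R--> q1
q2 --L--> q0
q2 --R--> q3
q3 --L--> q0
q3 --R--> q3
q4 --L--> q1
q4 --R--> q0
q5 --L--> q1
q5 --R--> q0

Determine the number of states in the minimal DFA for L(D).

4

First remove the unreachable states {q4}; 5 states remain.
Start with accepting vs non-accepting: {q1,q3,q5} | {q0,q2}.
Refine {q1,q3,q5} on symbol L: members go to different blocks, giving {q1,q5} and {q3}.
On input R, block {q1,q5} splits into {q1} and {q5}.
No further refinement is possible. Final partition (4 blocks): {q1} | {q0,q2} | {q3} | {q5}.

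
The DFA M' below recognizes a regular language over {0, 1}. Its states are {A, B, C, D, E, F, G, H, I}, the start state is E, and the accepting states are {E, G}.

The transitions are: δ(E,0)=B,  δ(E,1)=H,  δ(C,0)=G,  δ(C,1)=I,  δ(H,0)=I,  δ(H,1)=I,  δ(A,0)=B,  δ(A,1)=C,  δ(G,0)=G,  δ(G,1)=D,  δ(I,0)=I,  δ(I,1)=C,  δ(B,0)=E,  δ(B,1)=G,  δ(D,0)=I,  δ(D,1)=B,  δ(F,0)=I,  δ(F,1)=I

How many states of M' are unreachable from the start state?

No path from E leads to A, F; the other 7 states are all reachable.

2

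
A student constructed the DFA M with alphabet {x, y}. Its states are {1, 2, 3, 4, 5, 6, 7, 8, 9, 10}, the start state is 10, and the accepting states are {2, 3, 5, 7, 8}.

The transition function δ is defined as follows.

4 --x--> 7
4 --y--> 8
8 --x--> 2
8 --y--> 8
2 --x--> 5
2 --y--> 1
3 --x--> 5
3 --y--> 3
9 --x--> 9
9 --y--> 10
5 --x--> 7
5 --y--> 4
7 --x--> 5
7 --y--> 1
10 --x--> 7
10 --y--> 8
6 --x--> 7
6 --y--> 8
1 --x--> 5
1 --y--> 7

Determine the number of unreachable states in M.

Starting at 10 and following transitions, the reachable set is {1, 2, 4, 5, 7, 8, 10}. That leaves 3, 6, 9 unreachable — 3 in total.

3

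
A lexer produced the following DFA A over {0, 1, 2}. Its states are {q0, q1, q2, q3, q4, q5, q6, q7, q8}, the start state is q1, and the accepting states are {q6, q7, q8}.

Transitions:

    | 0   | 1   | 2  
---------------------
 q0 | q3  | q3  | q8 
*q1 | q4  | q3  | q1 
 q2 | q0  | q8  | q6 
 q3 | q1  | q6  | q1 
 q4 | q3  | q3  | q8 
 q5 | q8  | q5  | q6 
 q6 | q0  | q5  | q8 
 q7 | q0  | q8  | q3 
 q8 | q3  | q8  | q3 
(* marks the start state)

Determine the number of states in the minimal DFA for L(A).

6

States {q2,q7} cannot be reached from the start state, so discard them.
P0 = {q6,q8} | {q0,q1,q3,q4,q5}.
On input 1, block {q6,q8} splits into {q6} and {q8}.
On input 0, block {q0,q1,q3,q4,q5} splits into {q0,q1,q3,q4} and {q5}.
Split {q0,q1,q3,q4} by δ(·,1) → {q0,q1,q4} and {q3}.
On input 0, block {q0,q1,q4} splits into {q0,q4} and {q1}.
Stable partition: {q6} | {q0,q4} | {q8} | {q5} | {q3} | {q1} — 6 equivalence classes.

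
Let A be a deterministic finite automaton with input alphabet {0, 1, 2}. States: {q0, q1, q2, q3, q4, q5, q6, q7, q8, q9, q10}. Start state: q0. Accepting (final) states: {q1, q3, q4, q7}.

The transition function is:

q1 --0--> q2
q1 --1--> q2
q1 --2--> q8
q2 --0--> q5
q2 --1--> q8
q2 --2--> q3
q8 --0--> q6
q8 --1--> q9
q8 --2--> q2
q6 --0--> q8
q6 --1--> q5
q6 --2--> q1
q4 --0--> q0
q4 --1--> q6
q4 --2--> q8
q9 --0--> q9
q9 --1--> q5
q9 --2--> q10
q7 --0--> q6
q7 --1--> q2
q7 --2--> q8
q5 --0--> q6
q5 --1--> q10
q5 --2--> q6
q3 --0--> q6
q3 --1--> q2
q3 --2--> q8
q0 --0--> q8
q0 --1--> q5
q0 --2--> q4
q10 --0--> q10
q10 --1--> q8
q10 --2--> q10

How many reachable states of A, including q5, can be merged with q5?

2

Reachable states from the start: {q0,q1,q2,q3,q4,q5,q6,q8,q9,q10}. Unreachable: {q7} — drop them.
Initial partition by acceptance: {q1,q3,q4} | {q0,q2,q5,q6,q8,q9,q10}.
On input 2, block {q0,q2,q5,q6,q8,q9,q10} splits into {q5,q8,q9,q10} and {q0,q2,q6}.
Refine {q5,q8,q9,q10} on symbol 0: members go to different blocks, giving {q5,q8} and {q9,q10}.
The partition is now stable with 4 blocks: {q1,q3,q4} | {q5,q8} | {q0,q2,q6} | {q9,q10}.
The equivalence class containing q5 is {q5,q8}, of size 2.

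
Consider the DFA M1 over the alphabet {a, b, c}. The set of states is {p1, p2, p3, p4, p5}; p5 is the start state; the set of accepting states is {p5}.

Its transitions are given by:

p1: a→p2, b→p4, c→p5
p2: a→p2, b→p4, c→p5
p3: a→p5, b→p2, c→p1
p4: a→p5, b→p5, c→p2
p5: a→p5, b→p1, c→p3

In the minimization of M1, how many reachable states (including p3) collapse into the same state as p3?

1

Start with accepting vs non-accepting: {p5} | {p1,p2,p3,p4}.
Refine {p1,p2,p3,p4} on symbol a: members go to different blocks, giving {p1,p2} and {p3,p4}.
On input b, block {p3,p4} splits into {p3} and {p4}.
No further refinement is possible. Final partition (4 blocks): {p5} | {p1,p2} | {p3} | {p4}.
The equivalence class containing p3 is {p3}, of size 1.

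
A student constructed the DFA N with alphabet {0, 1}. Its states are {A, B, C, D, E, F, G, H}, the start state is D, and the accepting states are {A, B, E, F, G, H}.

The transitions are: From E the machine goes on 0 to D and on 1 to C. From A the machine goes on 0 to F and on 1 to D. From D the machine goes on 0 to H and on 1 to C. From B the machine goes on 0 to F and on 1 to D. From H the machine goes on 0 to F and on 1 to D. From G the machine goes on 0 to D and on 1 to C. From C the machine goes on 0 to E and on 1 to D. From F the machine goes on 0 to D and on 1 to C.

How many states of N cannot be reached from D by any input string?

No path from D leads to A, B, G; the other 5 states are all reachable.

3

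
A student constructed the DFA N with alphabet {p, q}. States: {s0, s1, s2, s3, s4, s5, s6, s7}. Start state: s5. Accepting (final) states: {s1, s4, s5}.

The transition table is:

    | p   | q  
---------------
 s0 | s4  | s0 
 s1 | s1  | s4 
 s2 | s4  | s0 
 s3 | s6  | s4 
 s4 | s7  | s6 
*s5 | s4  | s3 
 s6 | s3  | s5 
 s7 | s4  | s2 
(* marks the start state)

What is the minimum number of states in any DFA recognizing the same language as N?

5

First remove the unreachable states {s1}; 7 states remain.
P0 = {s4,s5} | {s0,s2,s3,s6,s7}.
Refine {s4,s5} on symbol p: members go to different blocks, giving {s4} and {s5}.
On input p, block {s0,s2,s3,s6,s7} splits into {s0,s2,s7} and {s3,s6}.
Refine {s3,s6} on symbol q: members go to different blocks, giving {s3} and {s6}.
No further refinement is possible. Final partition (5 blocks): {s4} | {s0,s2,s7} | {s5} | {s3} | {s6}.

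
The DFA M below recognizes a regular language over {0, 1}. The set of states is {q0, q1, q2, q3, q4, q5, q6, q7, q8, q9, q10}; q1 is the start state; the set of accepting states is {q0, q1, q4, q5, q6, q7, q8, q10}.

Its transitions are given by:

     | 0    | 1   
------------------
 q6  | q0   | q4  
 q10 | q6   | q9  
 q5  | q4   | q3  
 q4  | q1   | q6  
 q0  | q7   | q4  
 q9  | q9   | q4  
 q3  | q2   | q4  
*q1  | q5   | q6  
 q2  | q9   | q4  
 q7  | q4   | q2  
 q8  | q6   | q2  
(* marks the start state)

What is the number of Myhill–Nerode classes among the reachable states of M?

4

States {q8,q10} cannot be reached from the start state, so discard them.
Initial partition by acceptance: {q0,q1,q4,q5,q6,q7} | {q2,q3,q9}.
Split {q0,q1,q4,q5,q6,q7} by δ(·,1) → {q0,q1,q4,q6} and {q5,q7}.
Refine {q0,q1,q4,q6} on symbol 0: members go to different blocks, giving {q0,q1} and {q4,q6}.
Stable partition: {q0,q1} | {q2,q3,q9} | {q5,q7} | {q4,q6} — 4 equivalence classes.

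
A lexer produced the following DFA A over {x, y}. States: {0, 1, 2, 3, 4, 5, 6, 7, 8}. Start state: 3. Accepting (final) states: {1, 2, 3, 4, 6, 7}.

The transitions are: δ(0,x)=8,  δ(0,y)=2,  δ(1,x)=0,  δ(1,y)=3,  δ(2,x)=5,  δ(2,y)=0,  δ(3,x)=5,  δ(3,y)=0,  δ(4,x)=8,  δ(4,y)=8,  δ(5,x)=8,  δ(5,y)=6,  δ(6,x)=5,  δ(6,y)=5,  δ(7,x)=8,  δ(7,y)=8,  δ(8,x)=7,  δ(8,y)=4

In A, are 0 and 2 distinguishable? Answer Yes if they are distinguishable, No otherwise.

States {1} cannot be reached from the start state, so discard them.
P0 = {2,3,4,6,7} | {0,5,8}.
Split {0,5,8} by δ(·,x) → {0,5} and {8}.
Split {2,3,4,6,7} by δ(·,x) → {2,3,6} and {4,7}.
Stable partition: {2,3,6} | {0,5} | {8} | {4,7} — 4 equivalence classes.
0 and 2 end up in different blocks, so they are distinguishable. For instance, the string 'ε' is accepted from only 2.

Yes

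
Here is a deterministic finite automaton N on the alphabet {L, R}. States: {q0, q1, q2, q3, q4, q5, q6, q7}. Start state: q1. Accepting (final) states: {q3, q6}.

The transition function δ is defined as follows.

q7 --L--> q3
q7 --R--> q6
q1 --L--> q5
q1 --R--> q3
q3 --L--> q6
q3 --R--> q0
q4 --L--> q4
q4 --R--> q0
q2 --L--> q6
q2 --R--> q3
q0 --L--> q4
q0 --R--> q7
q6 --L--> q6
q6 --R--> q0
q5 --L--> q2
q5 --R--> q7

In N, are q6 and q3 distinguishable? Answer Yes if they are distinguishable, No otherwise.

Start with accepting vs non-accepting: {q3,q6} | {q0,q1,q2,q4,q5,q7}.
Split {q0,q1,q2,q4,q5,q7} by δ(·,L) → {q0,q1,q4,q5} and {q2,q7}.
Split {q0,q1,q4,q5} by δ(·,L) → {q0,q1,q4} and {q5}.
Split {q0,q1,q4} by δ(·,L) → {q0,q4} and {q1}.
Split {q0,q4} by δ(·,R) → {q0} and {q4}.
Stable partition: {q3,q6} | {q0} | {q2,q7} | {q5} | {q1} | {q4} — 6 equivalence classes.
q6 and q3 lie in the same block of the stable partition, so they are equivalent — no string distinguishes them.

No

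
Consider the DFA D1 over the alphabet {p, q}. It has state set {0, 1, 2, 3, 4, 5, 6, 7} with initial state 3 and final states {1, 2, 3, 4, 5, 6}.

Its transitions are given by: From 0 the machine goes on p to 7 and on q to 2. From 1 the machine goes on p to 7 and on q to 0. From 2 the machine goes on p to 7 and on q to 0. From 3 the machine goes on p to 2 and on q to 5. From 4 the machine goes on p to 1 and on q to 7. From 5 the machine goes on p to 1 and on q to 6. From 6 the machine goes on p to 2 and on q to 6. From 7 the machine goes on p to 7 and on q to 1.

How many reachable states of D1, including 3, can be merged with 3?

Reachable states from the start: {0,1,2,3,5,6,7}. Unreachable: {4} — drop them.
Initial partition by acceptance: {1,2,3,5,6} | {0,7}.
Split {1,2,3,5,6} by δ(·,p) → {3,5,6} and {1,2}.
The partition is now stable with 3 blocks: {3,5,6} | {0,7} | {1,2}.
State 3 belongs to the block {3,5,6}, which has 3 states.

3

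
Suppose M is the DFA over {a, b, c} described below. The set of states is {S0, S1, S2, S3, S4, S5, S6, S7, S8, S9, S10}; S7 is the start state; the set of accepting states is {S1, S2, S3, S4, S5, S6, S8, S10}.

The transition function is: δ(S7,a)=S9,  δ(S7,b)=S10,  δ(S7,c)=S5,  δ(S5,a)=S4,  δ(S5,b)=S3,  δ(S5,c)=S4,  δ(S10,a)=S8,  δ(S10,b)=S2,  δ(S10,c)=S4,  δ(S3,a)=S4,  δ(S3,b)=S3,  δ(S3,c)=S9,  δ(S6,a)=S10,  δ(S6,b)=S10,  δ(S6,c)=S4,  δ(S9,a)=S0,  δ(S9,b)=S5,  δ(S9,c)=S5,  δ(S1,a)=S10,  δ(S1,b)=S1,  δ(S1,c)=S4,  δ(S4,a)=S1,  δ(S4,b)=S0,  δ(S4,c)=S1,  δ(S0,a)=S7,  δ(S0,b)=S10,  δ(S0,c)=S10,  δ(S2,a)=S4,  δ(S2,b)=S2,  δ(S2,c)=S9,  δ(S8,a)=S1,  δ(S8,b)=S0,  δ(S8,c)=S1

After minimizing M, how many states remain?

5

First remove the unreachable states {S6}; 10 states remain.
P0 = {S1,S2,S3,S4,S5,S8,S10} | {S0,S7,S9}.
Split {S1,S2,S3,S4,S5,S8,S10} by δ(·,b) → {S1,S2,S3,S5,S10} and {S4,S8}.
Split {S1,S2,S3,S5,S10} by δ(·,a) → {S2,S3,S5,S10} and {S1}.
Refine {S2,S3,S5,S10} on symbol c: members go to different blocks, giving {S2,S3} and {S5,S10}.
Stable partition: {S2,S3} | {S0,S7,S9} | {S4,S8} | {S1} | {S5,S10} — 5 equivalence classes.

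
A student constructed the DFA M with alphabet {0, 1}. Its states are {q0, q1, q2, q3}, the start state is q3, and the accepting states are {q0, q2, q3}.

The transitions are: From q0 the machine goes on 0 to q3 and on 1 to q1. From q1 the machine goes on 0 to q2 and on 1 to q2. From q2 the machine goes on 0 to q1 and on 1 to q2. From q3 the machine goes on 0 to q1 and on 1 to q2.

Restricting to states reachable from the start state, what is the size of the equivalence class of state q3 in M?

2

States {q0} cannot be reached from the start state, so discard them.
P0 = {q2,q3} | {q1}.
The partition is now stable with 2 blocks: {q2,q3} | {q1}.
State q3 belongs to the block {q2,q3}, which has 2 states.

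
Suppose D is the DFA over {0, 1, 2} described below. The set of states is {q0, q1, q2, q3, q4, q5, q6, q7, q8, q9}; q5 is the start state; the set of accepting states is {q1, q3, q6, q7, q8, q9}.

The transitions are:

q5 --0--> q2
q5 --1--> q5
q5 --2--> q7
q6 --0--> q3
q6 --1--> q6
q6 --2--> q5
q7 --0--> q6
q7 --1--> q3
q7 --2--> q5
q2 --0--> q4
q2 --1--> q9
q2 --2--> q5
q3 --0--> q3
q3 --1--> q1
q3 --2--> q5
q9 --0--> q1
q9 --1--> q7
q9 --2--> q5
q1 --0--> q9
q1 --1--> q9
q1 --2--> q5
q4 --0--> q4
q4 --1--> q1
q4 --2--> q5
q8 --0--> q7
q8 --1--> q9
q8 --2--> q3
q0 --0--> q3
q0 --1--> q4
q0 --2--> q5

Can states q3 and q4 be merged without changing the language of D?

First remove the unreachable states {q0,q8}; 8 states remain.
P0 = {q1,q3,q6,q7,q9} | {q2,q4,q5}.
Refine {q2,q4,q5} on symbol 1: members go to different blocks, giving {q2,q4} and {q5}.
Stable partition: {q1,q3,q6,q7,q9} | {q2,q4} | {q5} — 3 equivalence classes.
q3 and q4 end up in different blocks, so they are distinguishable. For instance, the string 'ε' is accepted from only q3.

No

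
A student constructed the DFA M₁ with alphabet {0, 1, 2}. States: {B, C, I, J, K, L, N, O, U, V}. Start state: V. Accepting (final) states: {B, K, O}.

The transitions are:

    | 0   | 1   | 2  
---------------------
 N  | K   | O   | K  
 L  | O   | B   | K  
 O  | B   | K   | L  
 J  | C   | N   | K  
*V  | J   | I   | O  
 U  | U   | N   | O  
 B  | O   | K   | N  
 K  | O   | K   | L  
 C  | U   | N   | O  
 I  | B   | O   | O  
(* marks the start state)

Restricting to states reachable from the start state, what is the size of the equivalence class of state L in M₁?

3

Every state is reachable, so we keep all 10.
P0 = {B,K,O} | {C,I,J,L,N,U,V}.
Split {C,I,J,L,N,U,V} by δ(·,0) → {C,J,U,V} and {I,L,N}.
The partition is now stable with 3 blocks: {B,K,O} | {C,J,U,V} | {I,L,N}.
The equivalence class containing L is {I,L,N}, of size 3.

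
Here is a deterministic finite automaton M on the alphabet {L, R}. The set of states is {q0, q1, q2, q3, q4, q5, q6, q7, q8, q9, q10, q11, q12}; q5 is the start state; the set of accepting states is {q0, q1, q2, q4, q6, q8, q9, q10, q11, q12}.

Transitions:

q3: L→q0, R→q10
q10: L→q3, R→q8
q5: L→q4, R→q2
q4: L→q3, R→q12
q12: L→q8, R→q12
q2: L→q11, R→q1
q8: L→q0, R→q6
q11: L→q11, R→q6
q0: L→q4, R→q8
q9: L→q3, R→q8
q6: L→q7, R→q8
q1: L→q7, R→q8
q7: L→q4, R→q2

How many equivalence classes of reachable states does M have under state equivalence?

First remove the unreachable states {q9}; 12 states remain.
Start with accepting vs non-accepting: {q0,q1,q2,q4,q6,q8,q10,q11,q12} | {q3,q5,q7}.
Refine {q0,q1,q2,q4,q6,q8,q10,q11,q12} on symbol L: members go to different blocks, giving {q0,q2,q8,q11,q12} and {q1,q4,q6,q10}.
Refine {q0,q2,q8,q11,q12} on symbol L: members go to different blocks, giving {q2,q8,q11,q12} and {q0}.
Refine {q2,q8,q11,q12} on symbol L: members go to different blocks, giving {q2,q11,q12} and {q8}.
Refine {q2,q11,q12} on symbol L: members go to different blocks, giving {q2,q11} and {q12}.
Refine {q3,q5,q7} on symbol L: members go to different blocks, giving {q5,q7} and {q3}.
On input L, block {q1,q4,q6,q10} splits into {q1,q6} and {q4,q10}.
Refine {q4,q10} on symbol R: members go to different blocks, giving {q4} and {q10}.
The partition is now stable with 9 blocks: {q2,q11} | {q5,q7} | {q1,q6} | {q0} | {q8} | {q12} | {q3} | {q4} | {q10}.

9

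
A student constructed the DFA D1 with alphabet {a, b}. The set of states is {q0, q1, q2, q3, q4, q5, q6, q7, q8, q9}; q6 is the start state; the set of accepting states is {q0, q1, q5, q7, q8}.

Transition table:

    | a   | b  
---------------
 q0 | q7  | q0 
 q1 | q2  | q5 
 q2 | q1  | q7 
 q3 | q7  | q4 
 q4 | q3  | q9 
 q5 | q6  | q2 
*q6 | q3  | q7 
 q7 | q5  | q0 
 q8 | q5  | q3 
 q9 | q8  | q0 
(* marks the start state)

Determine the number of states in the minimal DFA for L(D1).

Initial partition by acceptance: {q0,q1,q5,q7,q8} | {q2,q3,q4,q6,q9}.
Refine {q0,q1,q5,q7,q8} on symbol a: members go to different blocks, giving {q0,q7,q8} and {q1,q5}.
On input a, block {q0,q7,q8} splits into {q7,q8} and {q0}.
Split {q7,q8} by δ(·,b) → {q7} and {q8}.
On input a, block {q2,q3,q4,q6,q9} splits into {q4,q6} and {q2} and {q3} and {q9}.
Split {q4,q6} by δ(·,b) → {q4} and {q6}.
Refine {q1,q5} on symbol a: members go to different blocks, giving {q1} and {q5}.
The partition is now stable with 10 blocks: {q7} | {q4} | {q1} | {q0} | {q8} | {q2} | {q3} | {q9} | {q6} | {q5}.

10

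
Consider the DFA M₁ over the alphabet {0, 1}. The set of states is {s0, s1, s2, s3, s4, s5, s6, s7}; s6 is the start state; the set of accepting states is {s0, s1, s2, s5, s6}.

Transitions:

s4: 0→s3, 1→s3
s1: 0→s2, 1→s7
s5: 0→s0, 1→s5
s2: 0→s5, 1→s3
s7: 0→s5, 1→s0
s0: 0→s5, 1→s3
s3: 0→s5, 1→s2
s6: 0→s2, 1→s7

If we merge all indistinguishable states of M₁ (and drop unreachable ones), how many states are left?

4

Reachable states from the start: {s0,s2,s3,s5,s6,s7}. Unreachable: {s1,s4} — drop them.
P0 = {s0,s2,s5,s6} | {s3,s7}.
On input 1, block {s0,s2,s5,s6} splits into {s0,s2,s6} and {s5}.
On input 0, block {s0,s2,s6} splits into {s0,s2} and {s6}.
No further refinement is possible. Final partition (4 blocks): {s0,s2} | {s3,s7} | {s5} | {s6}.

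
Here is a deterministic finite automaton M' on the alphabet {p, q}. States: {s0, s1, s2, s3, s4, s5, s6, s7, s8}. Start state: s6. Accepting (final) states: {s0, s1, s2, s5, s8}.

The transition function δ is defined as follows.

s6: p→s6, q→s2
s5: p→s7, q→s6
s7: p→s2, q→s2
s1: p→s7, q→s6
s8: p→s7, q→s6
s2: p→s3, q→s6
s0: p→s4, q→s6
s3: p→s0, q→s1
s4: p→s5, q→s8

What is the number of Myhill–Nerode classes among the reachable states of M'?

All states are reachable from the start state.
Start with accepting vs non-accepting: {s0,s1,s2,s5,s8} | {s3,s4,s6,s7}.
On input p, block {s3,s4,s6,s7} splits into {s3,s4,s7} and {s6}.
No further refinement is possible. Final partition (3 blocks): {s0,s1,s2,s5,s8} | {s3,s4,s7} | {s6}.

3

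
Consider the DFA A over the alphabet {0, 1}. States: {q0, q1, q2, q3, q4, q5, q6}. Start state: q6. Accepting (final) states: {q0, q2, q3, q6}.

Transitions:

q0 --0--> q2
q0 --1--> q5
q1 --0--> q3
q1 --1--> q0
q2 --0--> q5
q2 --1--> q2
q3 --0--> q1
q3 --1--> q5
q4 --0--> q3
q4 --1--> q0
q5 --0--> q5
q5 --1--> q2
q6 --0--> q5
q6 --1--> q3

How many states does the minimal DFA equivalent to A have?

Reachable states from the start: {q0,q1,q2,q3,q5,q6}. Unreachable: {q4} — drop them.
Start with accepting vs non-accepting: {q0,q2,q3,q6} | {q1,q5}.
On input 0, block {q0,q2,q3,q6} splits into {q2,q3,q6} and {q0}.
Split {q2,q3,q6} by δ(·,1) → {q2,q6} and {q3}.
On input 1, block {q2,q6} splits into {q2} and {q6}.
Split {q1,q5} by δ(·,0) → {q1} and {q5}.
The partition is now stable with 6 blocks: {q2} | {q1} | {q0} | {q3} | {q6} | {q5}.

6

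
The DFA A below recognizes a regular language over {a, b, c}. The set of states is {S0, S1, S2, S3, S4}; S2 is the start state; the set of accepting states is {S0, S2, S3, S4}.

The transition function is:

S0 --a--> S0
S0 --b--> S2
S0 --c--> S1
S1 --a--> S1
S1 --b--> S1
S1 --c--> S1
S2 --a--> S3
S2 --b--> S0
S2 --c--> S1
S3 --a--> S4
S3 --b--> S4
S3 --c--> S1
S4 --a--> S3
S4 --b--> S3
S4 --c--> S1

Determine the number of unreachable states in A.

A breadth-first search from the start state visits every state.

0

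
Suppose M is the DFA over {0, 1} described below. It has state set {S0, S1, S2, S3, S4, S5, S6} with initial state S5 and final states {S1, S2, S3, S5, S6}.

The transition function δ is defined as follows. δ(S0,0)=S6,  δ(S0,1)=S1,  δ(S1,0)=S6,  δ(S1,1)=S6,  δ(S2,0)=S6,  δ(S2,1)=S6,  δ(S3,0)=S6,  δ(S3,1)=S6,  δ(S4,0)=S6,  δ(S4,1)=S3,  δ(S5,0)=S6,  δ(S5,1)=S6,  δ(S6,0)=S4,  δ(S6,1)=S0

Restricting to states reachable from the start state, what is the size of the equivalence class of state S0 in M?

2

First remove the unreachable states {S2}; 6 states remain.
P0 = {S1,S3,S5,S6} | {S0,S4}.
Split {S1,S3,S5,S6} by δ(·,0) → {S1,S3,S5} and {S6}.
Stable partition: {S1,S3,S5} | {S0,S4} | {S6} — 3 equivalence classes.
The equivalence class containing S0 is {S0,S4}, of size 2.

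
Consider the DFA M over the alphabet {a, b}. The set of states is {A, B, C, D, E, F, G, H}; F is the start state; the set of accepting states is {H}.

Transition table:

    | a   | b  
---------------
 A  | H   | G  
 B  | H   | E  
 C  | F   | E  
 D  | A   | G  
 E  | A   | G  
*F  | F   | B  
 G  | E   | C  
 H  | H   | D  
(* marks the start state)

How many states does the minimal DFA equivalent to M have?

7

Start with accepting vs non-accepting: {H} | {A,B,C,D,E,F,G}.
Split {A,B,C,D,E,F,G} by δ(·,a) → {C,D,E,F,G} and {A,B}.
Refine {C,D,E,F,G} on symbol a: members go to different blocks, giving {C,F,G} and {D,E}.
Split {C,F,G} by δ(·,a) → {C,F} and {G}.
Split {C,F} by δ(·,b) → {C} and {F}.
Refine {A,B} on symbol b: members go to different blocks, giving {A} and {B}.
No further refinement is possible. Final partition (7 blocks): {H} | {C} | {A} | {D,E} | {G} | {F} | {B}.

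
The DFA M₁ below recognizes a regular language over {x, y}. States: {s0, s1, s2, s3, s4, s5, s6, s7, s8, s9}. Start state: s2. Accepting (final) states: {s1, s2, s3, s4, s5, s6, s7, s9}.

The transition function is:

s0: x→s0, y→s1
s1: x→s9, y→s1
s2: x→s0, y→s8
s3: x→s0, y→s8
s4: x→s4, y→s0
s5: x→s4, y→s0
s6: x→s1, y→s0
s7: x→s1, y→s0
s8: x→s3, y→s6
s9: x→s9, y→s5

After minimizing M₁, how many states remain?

First remove the unreachable states {s7}; 9 states remain.
Initial partition by acceptance: {s1,s2,s3,s4,s5,s6,s9} | {s0,s8}.
On input x, block {s1,s2,s3,s4,s5,s6,s9} splits into {s1,s4,s5,s6,s9} and {s2,s3}.
Split {s1,s4,s5,s6,s9} by δ(·,y) → {s4,s5,s6} and {s1,s9}.
Split {s4,s5,s6} by δ(·,x) → {s4,s5} and {s6}.
Refine {s0,s8} on symbol x: members go to different blocks, giving {s0} and {s8}.
Refine {s1,s9} on symbol y: members go to different blocks, giving {s1} and {s9}.
The partition is now stable with 7 blocks: {s4,s5} | {s0} | {s2,s3} | {s1} | {s6} | {s8} | {s9}.

7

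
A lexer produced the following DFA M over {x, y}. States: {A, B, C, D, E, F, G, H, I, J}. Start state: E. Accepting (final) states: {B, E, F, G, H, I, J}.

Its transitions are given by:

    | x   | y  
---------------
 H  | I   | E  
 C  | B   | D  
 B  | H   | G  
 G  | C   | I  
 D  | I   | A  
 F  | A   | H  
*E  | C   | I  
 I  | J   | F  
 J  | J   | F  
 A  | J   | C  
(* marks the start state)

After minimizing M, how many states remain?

Every state is reachable, so we keep all 10.
Initial partition by acceptance: {B,E,F,G,H,I,J} | {A,C,D}.
Refine {B,E,F,G,H,I,J} on symbol x: members go to different blocks, giving {B,H,I,J} and {E,F,G}.
No further refinement is possible. Final partition (3 blocks): {B,H,I,J} | {A,C,D} | {E,F,G}.

3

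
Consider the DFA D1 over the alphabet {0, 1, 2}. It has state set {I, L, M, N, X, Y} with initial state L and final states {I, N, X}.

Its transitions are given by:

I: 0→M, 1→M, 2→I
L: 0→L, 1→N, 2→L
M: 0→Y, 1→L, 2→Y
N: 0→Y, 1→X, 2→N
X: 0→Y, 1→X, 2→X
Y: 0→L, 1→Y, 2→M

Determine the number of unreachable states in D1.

BFS from L reaches {L, M, N, X, Y}; the 1 state(s) I are never visited.

1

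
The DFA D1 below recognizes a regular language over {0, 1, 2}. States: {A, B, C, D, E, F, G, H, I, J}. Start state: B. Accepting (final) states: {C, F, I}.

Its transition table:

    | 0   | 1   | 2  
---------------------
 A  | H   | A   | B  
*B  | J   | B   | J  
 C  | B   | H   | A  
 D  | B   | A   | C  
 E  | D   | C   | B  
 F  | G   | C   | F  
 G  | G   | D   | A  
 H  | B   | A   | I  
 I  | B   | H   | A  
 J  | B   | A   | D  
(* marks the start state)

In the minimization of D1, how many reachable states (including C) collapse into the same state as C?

2

States {E,F,G} cannot be reached from the start state, so discard them.
P0 = {C,I} | {A,B,D,H,J}.
On input 2, block {A,B,D,H,J} splits into {A,B,J} and {D,H}.
Refine {A,B,J} on symbol 0: members go to different blocks, giving {B,J} and {A}.
On input 1, block {B,J} splits into {B} and {J}.
Stable partition: {C,I} | {B} | {D,H} | {A} | {J} — 5 equivalence classes.
State C belongs to the block {C,I}, which has 2 states.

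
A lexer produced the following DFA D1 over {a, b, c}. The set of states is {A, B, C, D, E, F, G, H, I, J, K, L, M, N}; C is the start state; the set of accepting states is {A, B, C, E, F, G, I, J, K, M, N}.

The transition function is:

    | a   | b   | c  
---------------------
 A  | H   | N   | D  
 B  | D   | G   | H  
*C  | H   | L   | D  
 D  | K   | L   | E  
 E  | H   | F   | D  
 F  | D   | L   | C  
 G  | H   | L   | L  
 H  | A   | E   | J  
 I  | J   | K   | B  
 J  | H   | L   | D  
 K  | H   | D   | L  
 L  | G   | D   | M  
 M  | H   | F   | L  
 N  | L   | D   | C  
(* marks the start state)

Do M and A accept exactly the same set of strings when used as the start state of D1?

Yes

Reachable states from the start: {A,C,D,E,F,G,H,J,K,L,M,N}. Unreachable: {B,I} — drop them.
P0 = {A,C,E,F,G,J,K,M,N} | {D,H,L}.
On input b, block {A,C,E,F,G,J,K,M,N} splits into {C,F,G,J,K,N} and {A,E,M}.
Split {C,F,G,J,K,N} by δ(·,c) → {C,G,J,K} and {F,N}.
On input a, block {D,H,L} splits into {D,L} and {H}.
The partition is now stable with 5 blocks: {C,G,J,K} | {D,L} | {A,E,M} | {F,N} | {H}.
M and A lie in the same block of the stable partition, so they are equivalent — no string distinguishes them.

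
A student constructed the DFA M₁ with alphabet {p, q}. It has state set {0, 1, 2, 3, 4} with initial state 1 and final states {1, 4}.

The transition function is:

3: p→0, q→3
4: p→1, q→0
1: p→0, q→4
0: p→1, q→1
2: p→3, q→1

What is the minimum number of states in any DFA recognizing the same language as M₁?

3

Reachable states from the start: {0,1,4}. Unreachable: {2,3} — drop them.
P0 = {1,4} | {0}.
Split {1,4} by δ(·,p) → {1} and {4}.
No further refinement is possible. Final partition (3 blocks): {1} | {0} | {4}.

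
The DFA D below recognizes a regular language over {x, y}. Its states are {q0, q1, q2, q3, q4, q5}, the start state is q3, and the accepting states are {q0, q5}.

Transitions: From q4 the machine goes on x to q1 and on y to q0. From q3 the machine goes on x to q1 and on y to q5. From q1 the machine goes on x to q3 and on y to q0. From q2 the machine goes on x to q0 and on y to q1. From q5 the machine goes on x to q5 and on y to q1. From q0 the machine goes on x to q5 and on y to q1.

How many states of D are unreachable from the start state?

2

BFS from q3 reaches {q0, q1, q3, q5}; the 2 state(s) q2, q4 are never visited.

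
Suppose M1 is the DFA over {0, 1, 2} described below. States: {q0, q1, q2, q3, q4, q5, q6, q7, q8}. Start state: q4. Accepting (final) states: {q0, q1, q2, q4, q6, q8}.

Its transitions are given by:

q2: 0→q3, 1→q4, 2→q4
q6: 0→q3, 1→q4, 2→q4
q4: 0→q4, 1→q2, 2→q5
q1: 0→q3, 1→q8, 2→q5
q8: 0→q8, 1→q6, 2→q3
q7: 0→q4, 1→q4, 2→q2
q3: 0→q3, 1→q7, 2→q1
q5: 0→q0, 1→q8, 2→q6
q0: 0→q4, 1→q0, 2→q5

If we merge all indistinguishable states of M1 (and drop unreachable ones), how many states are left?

8

All states are reachable from the start state.
P0 = {q0,q1,q2,q4,q6,q8} | {q3,q5,q7}.
Split {q0,q1,q2,q4,q6,q8} by δ(·,0) → {q0,q4,q8} and {q1,q2,q6}.
On input 1, block {q0,q4,q8} splits into {q4,q8} and {q0}.
On input 0, block {q3,q5,q7} splits into {q3} and {q5} and {q7}.
Split {q4,q8} by δ(·,2) → {q4} and {q8}.
Refine {q1,q2,q6} on symbol 1: members go to different blocks, giving {q2,q6} and {q1}.
The partition is now stable with 8 blocks: {q4} | {q3} | {q2,q6} | {q0} | {q5} | {q7} | {q8} | {q1}.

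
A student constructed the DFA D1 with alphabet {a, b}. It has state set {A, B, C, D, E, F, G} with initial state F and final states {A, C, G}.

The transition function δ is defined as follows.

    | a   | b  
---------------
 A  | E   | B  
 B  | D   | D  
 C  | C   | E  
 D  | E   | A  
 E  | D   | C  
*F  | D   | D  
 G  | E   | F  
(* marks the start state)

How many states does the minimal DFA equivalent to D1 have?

States {G} cannot be reached from the start state, so discard them.
Start with accepting vs non-accepting: {A,C} | {B,D,E,F}.
On input a, block {A,C} splits into {A} and {C}.
On input b, block {B,D,E,F} splits into {B,F} and {D} and {E}.
Stable partition: {A} | {B,F} | {C} | {D} | {E} — 5 equivalence classes.

5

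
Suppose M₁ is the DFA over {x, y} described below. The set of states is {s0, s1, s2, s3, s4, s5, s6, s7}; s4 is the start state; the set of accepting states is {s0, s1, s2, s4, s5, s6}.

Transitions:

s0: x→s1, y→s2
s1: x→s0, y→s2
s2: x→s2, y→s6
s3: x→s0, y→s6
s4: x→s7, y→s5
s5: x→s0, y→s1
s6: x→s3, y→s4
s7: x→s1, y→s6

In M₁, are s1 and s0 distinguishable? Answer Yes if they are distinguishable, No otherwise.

Start with accepting vs non-accepting: {s0,s1,s2,s4,s5,s6} | {s3,s7}.
On input x, block {s0,s1,s2,s4,s5,s6} splits into {s0,s1,s2,s5} and {s4,s6}.
On input y, block {s0,s1,s2,s5} splits into {s0,s1,s5} and {s2}.
On input y, block {s0,s1,s5} splits into {s0,s1} and {s5}.
Refine {s4,s6} on symbol y: members go to different blocks, giving {s4} and {s6}.
No further refinement is possible. Final partition (6 blocks): {s0,s1} | {s3,s7} | {s4} | {s2} | {s5} | {s6}.
s1 and s0 lie in the same block of the stable partition, so they are equivalent — no string distinguishes them.

No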